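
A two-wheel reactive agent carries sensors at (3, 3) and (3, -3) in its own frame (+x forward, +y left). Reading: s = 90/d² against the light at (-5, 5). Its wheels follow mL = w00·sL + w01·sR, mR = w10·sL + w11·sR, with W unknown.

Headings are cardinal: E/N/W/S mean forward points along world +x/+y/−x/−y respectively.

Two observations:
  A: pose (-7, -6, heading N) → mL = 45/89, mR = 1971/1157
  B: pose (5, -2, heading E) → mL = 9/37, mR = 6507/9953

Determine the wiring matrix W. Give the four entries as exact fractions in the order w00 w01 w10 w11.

1/2 0 1 1/2

obs A: pose=(-7,-6,N) → sL=90/89, sR=18/13, mL=45/89, mR=1971/1157
obs B: pose=(5,-2,E) → sL=18/37, sR=90/269, mL=9/37, mR=6507/9953
sensor matrix S = [[90/89, 18/13], [18/37, 90/269]]; det S = -3860784/11515621
solve [mL_A; mL_B] = S·[w00; w01] and [mR_A; mR_B] = S·[w10; w11]:
  w00 = 1/2, w01 = 0, w10 = 1, w11 = 1/2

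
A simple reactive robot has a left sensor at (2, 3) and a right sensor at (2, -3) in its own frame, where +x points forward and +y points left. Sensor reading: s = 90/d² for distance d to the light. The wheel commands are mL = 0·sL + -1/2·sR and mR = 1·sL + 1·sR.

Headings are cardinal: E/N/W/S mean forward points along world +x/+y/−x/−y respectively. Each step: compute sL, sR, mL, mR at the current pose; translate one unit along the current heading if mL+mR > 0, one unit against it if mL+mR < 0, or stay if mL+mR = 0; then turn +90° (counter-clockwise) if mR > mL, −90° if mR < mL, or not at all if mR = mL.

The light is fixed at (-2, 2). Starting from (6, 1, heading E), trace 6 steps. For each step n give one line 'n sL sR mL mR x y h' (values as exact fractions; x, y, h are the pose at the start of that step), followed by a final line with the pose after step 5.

n=0: pose=(6,1,E); sL=45/52, sR=45/58; mL=-45/116, mR=2475/1508; mL+mR=945/754 → advance +1; mR−mL=765/377 → turn +1·90°
n=1: pose=(7,1,N); sL=90/37, sR=18/29; mL=-9/29, mR=3276/1073; mL+mR=2943/1073 → advance +1; mR−mL=3609/1073 → turn +1·90°
n=2: pose=(7,2,W); sL=45/29, sR=45/29; mL=-45/58, mR=90/29; mL+mR=135/58 → advance +1; mR−mL=225/58 → turn +1·90°
n=3: pose=(6,2,S); sL=18/25, sR=90/29; mL=-45/29, mR=2772/725; mL+mR=1647/725 → advance +1; mR−mL=3897/725 → turn +1·90°
n=4: pose=(6,1,E); sL=45/52, sR=45/58; mL=-45/116, mR=2475/1508; mL+mR=945/754 → advance +1; mR−mL=765/377 → turn +1·90°
n=5: pose=(7,1,N); sL=90/37, sR=18/29; mL=-9/29, mR=3276/1073; mL+mR=2943/1073 → advance +1; mR−mL=3609/1073 → turn +1·90°

0 45/52 45/58 -45/116 2475/1508 6 1 E
1 90/37 18/29 -9/29 3276/1073 7 1 N
2 45/29 45/29 -45/58 90/29 7 2 W
3 18/25 90/29 -45/29 2772/725 6 2 S
4 45/52 45/58 -45/116 2475/1508 6 1 E
5 90/37 18/29 -9/29 3276/1073 7 1 N
final 7 2 W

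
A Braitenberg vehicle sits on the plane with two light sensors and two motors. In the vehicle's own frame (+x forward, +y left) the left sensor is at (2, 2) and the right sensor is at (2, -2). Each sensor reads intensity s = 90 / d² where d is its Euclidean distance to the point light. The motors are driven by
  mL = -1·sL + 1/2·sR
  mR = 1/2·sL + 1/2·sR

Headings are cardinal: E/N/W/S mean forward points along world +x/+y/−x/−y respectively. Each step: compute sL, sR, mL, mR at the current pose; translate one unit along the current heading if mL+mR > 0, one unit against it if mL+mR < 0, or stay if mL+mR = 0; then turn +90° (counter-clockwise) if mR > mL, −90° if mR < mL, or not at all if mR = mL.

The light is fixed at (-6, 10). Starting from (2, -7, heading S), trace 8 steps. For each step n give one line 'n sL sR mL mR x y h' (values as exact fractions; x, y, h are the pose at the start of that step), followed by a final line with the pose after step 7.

n=0: pose=(2,-7,S); sL=90/461, sR=90/397; mL=-14985/183017, mR=38610/183017; mL+mR=23625/183017 → advance +1; mR−mL=135/461 → turn +1·90°
n=1: pose=(2,-8,E); sL=45/178, sR=9/50; mL=-1449/8900, mR=963/4450; mL+mR=477/8900 → advance +1; mR−mL=135/356 → turn +1·90°
n=2: pose=(3,-8,N); sL=18/61, sR=90/377; mL=-4041/22997, mR=6138/22997; mL+mR=2097/22997 → advance +1; mR−mL=27/61 → turn +1·90°
n=3: pose=(3,-7,W); sL=9/41, sR=45/137; mL=-621/11234, mR=1539/5617; mL+mR=2457/11234 → advance +1; mR−mL=27/82 → turn +1·90°
n=4: pose=(2,-7,S); sL=90/461, sR=90/397; mL=-14985/183017, mR=38610/183017; mL+mR=23625/183017 → advance +1; mR−mL=135/461 → turn +1·90°
n=5: pose=(2,-8,E); sL=45/178, sR=9/50; mL=-1449/8900, mR=963/4450; mL+mR=477/8900 → advance +1; mR−mL=135/356 → turn +1·90°
n=6: pose=(3,-8,N); sL=18/61, sR=90/377; mL=-4041/22997, mR=6138/22997; mL+mR=2097/22997 → advance +1; mR−mL=27/61 → turn +1·90°
n=7: pose=(3,-7,W); sL=9/41, sR=45/137; mL=-621/11234, mR=1539/5617; mL+mR=2457/11234 → advance +1; mR−mL=27/82 → turn +1·90°

0 90/461 90/397 -14985/183017 38610/183017 2 -7 S
1 45/178 9/50 -1449/8900 963/4450 2 -8 E
2 18/61 90/377 -4041/22997 6138/22997 3 -8 N
3 9/41 45/137 -621/11234 1539/5617 3 -7 W
4 90/461 90/397 -14985/183017 38610/183017 2 -7 S
5 45/178 9/50 -1449/8900 963/4450 2 -8 E
6 18/61 90/377 -4041/22997 6138/22997 3 -8 N
7 9/41 45/137 -621/11234 1539/5617 3 -7 W
final 2 -7 S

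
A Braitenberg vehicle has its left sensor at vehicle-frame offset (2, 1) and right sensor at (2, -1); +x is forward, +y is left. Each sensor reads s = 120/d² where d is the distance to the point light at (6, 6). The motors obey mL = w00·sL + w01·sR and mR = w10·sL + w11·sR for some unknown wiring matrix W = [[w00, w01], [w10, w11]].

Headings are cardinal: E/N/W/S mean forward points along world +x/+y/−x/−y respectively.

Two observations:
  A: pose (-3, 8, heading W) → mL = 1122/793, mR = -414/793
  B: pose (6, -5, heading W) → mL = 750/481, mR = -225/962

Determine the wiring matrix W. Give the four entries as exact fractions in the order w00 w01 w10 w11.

obs A: pose=(-3,8,W) → sL=60/61, sR=12/13, mL=1122/793, mR=-414/793
obs B: pose=(6,-5,W) → sL=30/37, sR=15/13, mL=750/481, mR=-225/962
sensor matrix S = [[60/61, 12/13], [30/37, 15/13]]; det S = 11340/29341
solve [mL_A; mL_B] = S·[w00; w01] and [mR_A; mR_B] = S·[w10; w11]:
  w00 = 1/2, w01 = 1, w10 = -1, w11 = 1/2

1/2 1 -1 1/2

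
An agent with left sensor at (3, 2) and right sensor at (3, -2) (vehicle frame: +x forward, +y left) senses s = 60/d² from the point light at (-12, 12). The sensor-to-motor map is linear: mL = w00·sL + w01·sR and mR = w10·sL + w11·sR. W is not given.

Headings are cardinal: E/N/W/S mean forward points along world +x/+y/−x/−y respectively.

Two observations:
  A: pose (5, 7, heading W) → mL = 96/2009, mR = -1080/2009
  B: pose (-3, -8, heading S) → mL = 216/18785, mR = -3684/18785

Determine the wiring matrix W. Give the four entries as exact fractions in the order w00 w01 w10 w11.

obs A: pose=(5,7,W) → sL=12/49, sR=12/41, mL=96/2009, mR=-1080/2009
obs B: pose=(-3,-8,S) → sL=6/65, sR=30/289, mL=216/18785, mR=-3684/18785
sensor matrix S = [[12/49, 12/41], [6/65, 30/289]]; det S = -60192/37739065
solve [mL_A; mL_B] = S·[w00; w01] and [mR_A; mR_B] = S·[w10; w11]:
  w00 = -1, w01 = 1, w10 = -1, w11 = -1

-1 1 -1 -1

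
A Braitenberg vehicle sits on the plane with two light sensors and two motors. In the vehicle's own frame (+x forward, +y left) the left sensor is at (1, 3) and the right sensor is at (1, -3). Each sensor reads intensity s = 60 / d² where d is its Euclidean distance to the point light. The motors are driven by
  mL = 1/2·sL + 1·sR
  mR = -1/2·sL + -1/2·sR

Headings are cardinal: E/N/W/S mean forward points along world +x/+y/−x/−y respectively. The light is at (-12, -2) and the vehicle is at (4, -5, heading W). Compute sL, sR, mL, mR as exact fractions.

20/87 4/15 166/435 -36/145

left sensor world pos  = (3, -8); dL² = 261
right sensor world pos = (3, -2); dR² = 225
sL = 60/261 = 20/87
sR = 60/225 = 4/15
mL = 1/2·sL + 1·sR = 166/435
mR = -1/2·sL + -1/2·sR = -36/145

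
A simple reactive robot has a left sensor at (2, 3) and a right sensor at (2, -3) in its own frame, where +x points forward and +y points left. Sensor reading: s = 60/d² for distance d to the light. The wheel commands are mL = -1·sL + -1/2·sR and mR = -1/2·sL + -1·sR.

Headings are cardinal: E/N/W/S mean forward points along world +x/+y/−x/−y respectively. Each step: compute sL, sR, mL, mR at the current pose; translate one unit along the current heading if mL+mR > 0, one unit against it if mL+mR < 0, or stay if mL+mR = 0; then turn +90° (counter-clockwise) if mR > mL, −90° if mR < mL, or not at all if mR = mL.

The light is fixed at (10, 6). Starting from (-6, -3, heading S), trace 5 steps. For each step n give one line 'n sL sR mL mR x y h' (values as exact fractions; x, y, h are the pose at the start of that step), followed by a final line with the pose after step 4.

0 6/29 30/241 -1881/6989 -1593/6989 -6 -3 S
1 60/221 60/317 -25650/70057 -22770/70057 -6 -2 E
2 15/109 15/58 -3375/12644 -1035/3161 -7 -2 N
3 20/87 20/123 -370/1189 -330/1189 -7 -3 E
4 6/49 30/137 -1557/6713 -1881/6713 -8 -3 N
final -8 -4 E

n=0: pose=(-6,-3,S); sL=6/29, sR=30/241; mL=-1881/6989, mR=-1593/6989; mL+mR=-3474/6989 → advance -1; mR−mL=288/6989 → turn +1·90°
n=1: pose=(-6,-2,E); sL=60/221, sR=60/317; mL=-25650/70057, mR=-22770/70057; mL+mR=-48420/70057 → advance -1; mR−mL=2880/70057 → turn +1·90°
n=2: pose=(-7,-2,N); sL=15/109, sR=15/58; mL=-3375/12644, mR=-1035/3161; mL+mR=-7515/12644 → advance -1; mR−mL=-765/12644 → turn -1·90°
n=3: pose=(-7,-3,E); sL=20/87, sR=20/123; mL=-370/1189, mR=-330/1189; mL+mR=-700/1189 → advance -1; mR−mL=40/1189 → turn +1·90°
n=4: pose=(-8,-3,N); sL=6/49, sR=30/137; mL=-1557/6713, mR=-1881/6713; mL+mR=-3438/6713 → advance -1; mR−mL=-324/6713 → turn -1·90°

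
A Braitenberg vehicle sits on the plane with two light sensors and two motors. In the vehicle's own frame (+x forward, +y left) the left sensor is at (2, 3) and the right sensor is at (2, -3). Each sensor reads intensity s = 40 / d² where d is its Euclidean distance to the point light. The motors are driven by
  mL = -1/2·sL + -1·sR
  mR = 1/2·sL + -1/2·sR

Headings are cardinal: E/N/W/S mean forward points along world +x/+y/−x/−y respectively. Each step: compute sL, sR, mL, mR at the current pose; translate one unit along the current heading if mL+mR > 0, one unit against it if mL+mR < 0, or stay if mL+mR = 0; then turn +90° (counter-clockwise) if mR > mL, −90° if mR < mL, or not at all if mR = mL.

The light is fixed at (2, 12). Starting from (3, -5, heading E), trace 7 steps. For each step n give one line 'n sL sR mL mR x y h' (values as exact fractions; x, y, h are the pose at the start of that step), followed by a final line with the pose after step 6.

n=0: pose=(3,-5,E); sL=8/41, sR=40/409; mL=-3276/16769, mR=816/16769; mL+mR=-60/409 → advance -1; mR−mL=4092/16769 → turn +1·90°
n=1: pose=(2,-5,N); sL=20/117, sR=20/117; mL=-10/39, mR=0; mL+mR=-10/39 → advance -1; mR−mL=10/39 → turn +1·90°
n=2: pose=(2,-6,W); sL=8/89, sR=40/229; mL=-4476/20381, mR=-864/20381; mL+mR=-60/229 → advance -1; mR−mL=3612/20381 → turn +1·90°
n=3: pose=(3,-6,S); sL=5/52, sR=10/101; mL=-1545/10504, mR=-15/10504; mL+mR=-15/101 → advance -1; mR−mL=765/5252 → turn +1·90°
n=4: pose=(3,-5,E); sL=8/41, sR=40/409; mL=-3276/16769, mR=816/16769; mL+mR=-60/409 → advance -1; mR−mL=4092/16769 → turn +1·90°
n=5: pose=(2,-5,N); sL=20/117, sR=20/117; mL=-10/39, mR=0; mL+mR=-10/39 → advance -1; mR−mL=10/39 → turn +1·90°
n=6: pose=(2,-6,W); sL=8/89, sR=40/229; mL=-4476/20381, mR=-864/20381; mL+mR=-60/229 → advance -1; mR−mL=3612/20381 → turn +1·90°

0 8/41 40/409 -3276/16769 816/16769 3 -5 E
1 20/117 20/117 -10/39 0 2 -5 N
2 8/89 40/229 -4476/20381 -864/20381 2 -6 W
3 5/52 10/101 -1545/10504 -15/10504 3 -6 S
4 8/41 40/409 -3276/16769 816/16769 3 -5 E
5 20/117 20/117 -10/39 0 2 -5 N
6 8/89 40/229 -4476/20381 -864/20381 2 -6 W
final 3 -6 S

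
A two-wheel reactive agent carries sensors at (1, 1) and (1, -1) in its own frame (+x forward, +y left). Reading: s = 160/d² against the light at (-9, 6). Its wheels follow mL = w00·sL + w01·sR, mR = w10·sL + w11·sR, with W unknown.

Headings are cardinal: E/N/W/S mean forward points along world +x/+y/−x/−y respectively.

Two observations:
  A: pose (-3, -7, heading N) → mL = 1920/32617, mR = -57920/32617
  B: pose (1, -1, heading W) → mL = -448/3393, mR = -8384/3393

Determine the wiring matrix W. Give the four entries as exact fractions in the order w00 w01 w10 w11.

obs A: pose=(-3,-7,N) → sL=160/169, sR=160/193, mL=1920/32617, mR=-57920/32617
obs B: pose=(1,-1,W) → sL=32/29, sR=160/117, mL=-448/3393, mR=-8384/3393
sensor matrix S = [[160/169, 160/193], [32/29, 160/117]]; det S = 42045440/110669481
solve [mL_A; mL_B] = S·[w00; w01] and [mR_A; mR_B] = S·[w10; w11]:
  w00 = 1/2, w01 = -1/2, w10 = -1, w11 = -1

1/2 -1/2 -1 -1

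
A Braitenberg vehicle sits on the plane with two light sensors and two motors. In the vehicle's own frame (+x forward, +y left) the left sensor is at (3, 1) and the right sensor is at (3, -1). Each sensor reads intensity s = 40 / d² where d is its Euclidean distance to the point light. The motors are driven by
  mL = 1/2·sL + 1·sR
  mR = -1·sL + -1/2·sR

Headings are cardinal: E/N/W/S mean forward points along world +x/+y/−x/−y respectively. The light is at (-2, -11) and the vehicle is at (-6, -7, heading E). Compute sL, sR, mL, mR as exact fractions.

left sensor world pos  = (-3, -6); dL² = 26
right sensor world pos = (-3, -8); dR² = 10
sL = 40/26 = 20/13
sR = 40/10 = 4
mL = 1/2·sL + 1·sR = 62/13
mR = -1·sL + -1/2·sR = -46/13

20/13 4 62/13 -46/13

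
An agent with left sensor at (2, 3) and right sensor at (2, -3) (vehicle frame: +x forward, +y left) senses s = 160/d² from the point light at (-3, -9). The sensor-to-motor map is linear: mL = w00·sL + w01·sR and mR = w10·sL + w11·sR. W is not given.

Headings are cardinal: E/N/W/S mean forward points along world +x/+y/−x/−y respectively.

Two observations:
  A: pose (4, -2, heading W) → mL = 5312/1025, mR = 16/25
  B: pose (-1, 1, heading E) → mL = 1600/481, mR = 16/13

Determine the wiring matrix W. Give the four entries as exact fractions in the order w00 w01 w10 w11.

obs A: pose=(4,-2,W) → sL=160/41, sR=32/25, mL=5312/1025, mR=16/25
obs B: pose=(-1,1,E) → sL=32/37, sR=32/13, mL=1600/481, mR=16/13
sensor matrix S = [[160/41, 32/25], [32/37, 32/13]]; det S = 4190208/493025
solve [mL_A; mL_B] = S·[w00; w01] and [mR_A; mR_B] = S·[w10; w11]:
  w00 = 1, w01 = 1, w10 = 0, w11 = 1/2

1 1 0 1/2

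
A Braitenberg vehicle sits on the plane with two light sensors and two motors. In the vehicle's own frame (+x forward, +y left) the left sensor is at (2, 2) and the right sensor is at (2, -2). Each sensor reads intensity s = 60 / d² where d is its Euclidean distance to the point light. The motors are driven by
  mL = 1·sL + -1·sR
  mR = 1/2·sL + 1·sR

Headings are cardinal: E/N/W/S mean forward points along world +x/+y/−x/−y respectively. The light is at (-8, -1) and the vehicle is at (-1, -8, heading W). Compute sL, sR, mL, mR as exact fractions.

30/53 6/5 -168/265 393/265

left sensor world pos  = (-3, -10); dL² = 106
right sensor world pos = (-3, -6); dR² = 50
sL = 60/106 = 30/53
sR = 60/50 = 6/5
mL = 1·sL + -1·sR = -168/265
mR = 1/2·sL + 1·sR = 393/265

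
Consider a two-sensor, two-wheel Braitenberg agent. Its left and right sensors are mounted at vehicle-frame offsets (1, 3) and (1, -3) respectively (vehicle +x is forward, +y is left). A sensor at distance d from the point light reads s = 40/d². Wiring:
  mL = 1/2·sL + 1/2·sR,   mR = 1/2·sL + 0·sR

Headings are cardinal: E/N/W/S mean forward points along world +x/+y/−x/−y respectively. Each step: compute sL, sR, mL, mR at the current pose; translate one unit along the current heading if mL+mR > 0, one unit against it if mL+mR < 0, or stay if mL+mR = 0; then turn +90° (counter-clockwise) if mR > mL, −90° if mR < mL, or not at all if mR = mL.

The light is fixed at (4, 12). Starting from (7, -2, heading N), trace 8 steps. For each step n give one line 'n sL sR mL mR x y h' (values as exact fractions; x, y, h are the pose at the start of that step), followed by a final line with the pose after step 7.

0 40/169 8/41 1496/6929 20/169 7 -2 N
1 10/29 5/34 485/1972 5/29 7 -1 E
2 8/49 40/197 1768/9653 4/49 8 -1 S
3 20/149 4/13 428/1937 10/149 8 -2 W
4 40/169 8/41 1496/6929 20/169 7 -2 N
5 10/29 5/34 485/1972 5/29 7 -1 E
6 8/49 40/197 1768/9653 4/49 8 -1 S
7 20/149 4/13 428/1937 10/149 8 -2 W
final 7 -2 N

n=0: pose=(7,-2,N); sL=40/169, sR=8/41; mL=1496/6929, mR=20/169; mL+mR=2316/6929 → advance +1; mR−mL=-4/41 → turn -1·90°
n=1: pose=(7,-1,E); sL=10/29, sR=5/34; mL=485/1972, mR=5/29; mL+mR=825/1972 → advance +1; mR−mL=-5/68 → turn -1·90°
n=2: pose=(8,-1,S); sL=8/49, sR=40/197; mL=1768/9653, mR=4/49; mL+mR=2556/9653 → advance +1; mR−mL=-20/197 → turn -1·90°
n=3: pose=(8,-2,W); sL=20/149, sR=4/13; mL=428/1937, mR=10/149; mL+mR=558/1937 → advance +1; mR−mL=-2/13 → turn -1·90°
n=4: pose=(7,-2,N); sL=40/169, sR=8/41; mL=1496/6929, mR=20/169; mL+mR=2316/6929 → advance +1; mR−mL=-4/41 → turn -1·90°
n=5: pose=(7,-1,E); sL=10/29, sR=5/34; mL=485/1972, mR=5/29; mL+mR=825/1972 → advance +1; mR−mL=-5/68 → turn -1·90°
n=6: pose=(8,-1,S); sL=8/49, sR=40/197; mL=1768/9653, mR=4/49; mL+mR=2556/9653 → advance +1; mR−mL=-20/197 → turn -1·90°
n=7: pose=(8,-2,W); sL=20/149, sR=4/13; mL=428/1937, mR=10/149; mL+mR=558/1937 → advance +1; mR−mL=-2/13 → turn -1·90°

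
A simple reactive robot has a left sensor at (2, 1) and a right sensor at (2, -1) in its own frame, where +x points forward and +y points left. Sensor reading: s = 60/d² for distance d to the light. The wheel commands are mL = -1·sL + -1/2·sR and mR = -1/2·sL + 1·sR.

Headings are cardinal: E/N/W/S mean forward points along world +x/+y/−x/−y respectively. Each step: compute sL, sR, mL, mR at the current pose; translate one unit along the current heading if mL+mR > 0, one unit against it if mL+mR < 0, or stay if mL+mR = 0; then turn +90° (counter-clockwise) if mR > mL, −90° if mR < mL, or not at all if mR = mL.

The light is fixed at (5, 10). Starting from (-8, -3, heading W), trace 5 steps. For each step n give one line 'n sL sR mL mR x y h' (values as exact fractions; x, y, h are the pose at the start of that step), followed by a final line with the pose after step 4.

0 60/421 20/123 -11590/51783 4730/51783 -8 -3 W
1 30/173 30/197 -8505/34081 2235/34081 -7 -3 S
2 60/221 60/269 -22770/59449 5190/59449 -7 -2 E
3 15/74 15/61 -735/2257 1305/9028 -8 -2 N
4 60/421 20/123 -11590/51783 4730/51783 -8 -3 W
final -7 -3 S

n=0: pose=(-8,-3,W); sL=60/421, sR=20/123; mL=-11590/51783, mR=4730/51783; mL+mR=-6860/51783 → advance -1; mR−mL=5440/17261 → turn +1·90°
n=1: pose=(-7,-3,S); sL=30/173, sR=30/197; mL=-8505/34081, mR=2235/34081; mL+mR=-6270/34081 → advance -1; mR−mL=10740/34081 → turn +1·90°
n=2: pose=(-7,-2,E); sL=60/221, sR=60/269; mL=-22770/59449, mR=5190/59449; mL+mR=-17580/59449 → advance -1; mR−mL=27960/59449 → turn +1·90°
n=3: pose=(-8,-2,N); sL=15/74, sR=15/61; mL=-735/2257, mR=1305/9028; mL+mR=-1635/9028 → advance -1; mR−mL=4245/9028 → turn +1·90°
n=4: pose=(-8,-3,W); sL=60/421, sR=20/123; mL=-11590/51783, mR=4730/51783; mL+mR=-6860/51783 → advance -1; mR−mL=5440/17261 → turn +1·90°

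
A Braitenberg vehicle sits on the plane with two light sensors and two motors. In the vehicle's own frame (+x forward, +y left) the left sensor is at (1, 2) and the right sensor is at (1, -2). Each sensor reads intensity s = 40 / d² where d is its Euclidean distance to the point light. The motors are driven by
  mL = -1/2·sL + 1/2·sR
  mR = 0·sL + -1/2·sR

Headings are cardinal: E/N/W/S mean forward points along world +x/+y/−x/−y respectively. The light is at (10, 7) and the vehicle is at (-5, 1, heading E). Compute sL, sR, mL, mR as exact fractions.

10/53 2/13 -12/689 -1/13

left sensor world pos  = (-4, 3); dL² = 212
right sensor world pos = (-4, -1); dR² = 260
sL = 40/212 = 10/53
sR = 40/260 = 2/13
mL = -1/2·sL + 1/2·sR = -12/689
mR = 0·sL + -1/2·sR = -1/13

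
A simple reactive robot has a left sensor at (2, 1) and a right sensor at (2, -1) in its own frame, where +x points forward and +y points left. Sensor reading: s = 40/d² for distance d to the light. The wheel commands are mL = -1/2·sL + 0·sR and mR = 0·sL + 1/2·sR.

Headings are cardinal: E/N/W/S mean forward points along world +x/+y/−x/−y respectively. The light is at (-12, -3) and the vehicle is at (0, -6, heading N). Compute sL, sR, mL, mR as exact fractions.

left sensor world pos  = (-1, -4); dL² = 122
right sensor world pos = (1, -4); dR² = 170
sL = 40/122 = 20/61
sR = 40/170 = 4/17
mL = -1/2·sL + 0·sR = -10/61
mR = 0·sL + 1/2·sR = 2/17

20/61 4/17 -10/61 2/17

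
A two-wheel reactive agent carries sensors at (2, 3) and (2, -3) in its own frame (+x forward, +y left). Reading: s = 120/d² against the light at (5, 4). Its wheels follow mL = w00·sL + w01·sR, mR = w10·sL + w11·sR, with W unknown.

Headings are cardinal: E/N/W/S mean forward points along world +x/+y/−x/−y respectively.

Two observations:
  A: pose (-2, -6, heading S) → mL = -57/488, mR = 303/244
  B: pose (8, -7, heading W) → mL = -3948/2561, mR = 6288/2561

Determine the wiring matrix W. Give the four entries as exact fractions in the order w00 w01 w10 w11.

1/2 -1 1 1

obs A: pose=(-2,-6,S) → sL=3/4, sR=30/61, mL=-57/488, mR=303/244
obs B: pose=(8,-7,W) → sL=120/197, sR=24/13, mL=-3948/2561, mR=6288/2561
sensor matrix S = [[3/4, 30/61], [120/197, 24/13]]; det S = 169506/156221
solve [mL_A; mL_B] = S·[w00; w01] and [mR_A; mR_B] = S·[w10; w11]:
  w00 = 1/2, w01 = -1, w10 = 1, w11 = 1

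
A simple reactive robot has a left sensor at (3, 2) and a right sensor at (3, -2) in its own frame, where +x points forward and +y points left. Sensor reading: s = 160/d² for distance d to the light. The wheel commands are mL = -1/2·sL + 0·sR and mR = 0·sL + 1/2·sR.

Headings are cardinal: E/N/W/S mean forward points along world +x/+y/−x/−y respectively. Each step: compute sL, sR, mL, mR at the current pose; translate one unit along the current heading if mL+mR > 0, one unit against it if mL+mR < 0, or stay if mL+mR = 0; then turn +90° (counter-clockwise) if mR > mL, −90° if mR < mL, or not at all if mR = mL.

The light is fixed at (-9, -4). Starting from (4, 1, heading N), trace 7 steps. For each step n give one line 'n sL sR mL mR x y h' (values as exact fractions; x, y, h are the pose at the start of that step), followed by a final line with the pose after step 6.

0 32/37 160/289 -16/37 80/289 4 1 N
1 20/13 20/17 -10/13 10/17 4 0 W
2 160/257 32/29 -80/257 16/29 5 0 S
3 80/157 16/29 -40/157 8/29 5 -1 E
4 32/41 32/65 -16/41 16/65 6 -1 N
5 10/9 1 -5/9 1/2 6 -2 W
6 32/65 160/197 -16/65 80/197 7 -2 S
final 7 -3 E

n=0: pose=(4,1,N); sL=32/37, sR=160/289; mL=-16/37, mR=80/289; mL+mR=-1664/10693 → advance -1; mR−mL=7584/10693 → turn +1·90°
n=1: pose=(4,0,W); sL=20/13, sR=20/17; mL=-10/13, mR=10/17; mL+mR=-40/221 → advance -1; mR−mL=300/221 → turn +1·90°
n=2: pose=(5,0,S); sL=160/257, sR=32/29; mL=-80/257, mR=16/29; mL+mR=1792/7453 → advance +1; mR−mL=6432/7453 → turn +1·90°
n=3: pose=(5,-1,E); sL=80/157, sR=16/29; mL=-40/157, mR=8/29; mL+mR=96/4553 → advance +1; mR−mL=2416/4553 → turn +1·90°
n=4: pose=(6,-1,N); sL=32/41, sR=32/65; mL=-16/41, mR=16/65; mL+mR=-384/2665 → advance -1; mR−mL=1696/2665 → turn +1·90°
n=5: pose=(6,-2,W); sL=10/9, sR=1; mL=-5/9, mR=1/2; mL+mR=-1/18 → advance -1; mR−mL=19/18 → turn +1·90°
n=6: pose=(7,-2,S); sL=32/65, sR=160/197; mL=-16/65, mR=80/197; mL+mR=2048/12805 → advance +1; mR−mL=8352/12805 → turn +1·90°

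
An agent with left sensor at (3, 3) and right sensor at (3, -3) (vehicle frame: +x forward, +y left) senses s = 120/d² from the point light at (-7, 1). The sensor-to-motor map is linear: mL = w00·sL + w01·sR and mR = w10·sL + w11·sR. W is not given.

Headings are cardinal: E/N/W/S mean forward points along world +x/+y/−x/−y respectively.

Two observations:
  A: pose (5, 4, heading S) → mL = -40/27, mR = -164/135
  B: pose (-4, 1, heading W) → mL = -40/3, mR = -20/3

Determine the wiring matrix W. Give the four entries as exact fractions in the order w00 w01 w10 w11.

obs A: pose=(5,4,S) → sL=8/15, sR=40/27, mL=-40/27, mR=-164/135
obs B: pose=(-4,1,W) → sL=40/3, sR=40/3, mL=-40/3, mR=-20/3
sensor matrix S = [[8/15, 40/27], [40/3, 40/3]]; det S = -1024/81
solve [mL_A; mL_B] = S·[w00; w01] and [mR_A; mR_B] = S·[w10; w11]:
  w00 = 0, w01 = -1, w10 = 1/2, w11 = -1

0 -1 1/2 -1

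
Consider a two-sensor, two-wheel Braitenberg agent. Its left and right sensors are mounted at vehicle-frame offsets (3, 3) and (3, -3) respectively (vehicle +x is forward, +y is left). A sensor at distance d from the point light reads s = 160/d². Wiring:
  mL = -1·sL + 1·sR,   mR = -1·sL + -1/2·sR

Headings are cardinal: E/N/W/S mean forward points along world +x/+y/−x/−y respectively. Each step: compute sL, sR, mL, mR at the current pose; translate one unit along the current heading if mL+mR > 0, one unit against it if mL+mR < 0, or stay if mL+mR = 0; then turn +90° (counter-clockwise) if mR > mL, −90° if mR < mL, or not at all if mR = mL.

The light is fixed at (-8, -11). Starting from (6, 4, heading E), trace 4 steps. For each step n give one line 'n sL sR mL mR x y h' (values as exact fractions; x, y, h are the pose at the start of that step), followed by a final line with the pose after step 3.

0 160/613 160/433 28800/265429 -118320/265429 6 4 E
1 2/5 40/61 78/305 -222/305 5 4 S
2 160/269 160/461 -30720/124009 -95280/124009 5 5 W
3 80/241 16/65 -1344/15665 -7128/15665 6 5 N
final 6 4 E

n=0: pose=(6,4,E); sL=160/613, sR=160/433; mL=28800/265429, mR=-118320/265429; mL+mR=-89520/265429 → advance -1; mR−mL=-240/433 → turn -1·90°
n=1: pose=(5,4,S); sL=2/5, sR=40/61; mL=78/305, mR=-222/305; mL+mR=-144/305 → advance -1; mR−mL=-60/61 → turn -1·90°
n=2: pose=(5,5,W); sL=160/269, sR=160/461; mL=-30720/124009, mR=-95280/124009; mL+mR=-126000/124009 → advance -1; mR−mL=-240/461 → turn -1·90°
n=3: pose=(6,5,N); sL=80/241, sR=16/65; mL=-1344/15665, mR=-7128/15665; mL+mR=-8472/15665 → advance -1; mR−mL=-24/65 → turn -1·90°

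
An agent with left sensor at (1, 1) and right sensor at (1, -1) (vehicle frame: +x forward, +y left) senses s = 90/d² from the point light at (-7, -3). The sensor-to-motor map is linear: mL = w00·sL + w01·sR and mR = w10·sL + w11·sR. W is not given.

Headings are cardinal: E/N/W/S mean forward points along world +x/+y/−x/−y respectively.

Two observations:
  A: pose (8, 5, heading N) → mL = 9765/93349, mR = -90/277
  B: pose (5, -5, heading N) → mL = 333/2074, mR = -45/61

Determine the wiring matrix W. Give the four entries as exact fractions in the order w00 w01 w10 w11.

obs A: pose=(8,5,N) → sL=90/277, sR=90/337, mL=9765/93349, mR=-90/277
obs B: pose=(5,-5,N) → sL=45/61, sR=9/17, mL=333/2074, mR=-45/61
sensor matrix S = [[90/277, 90/337], [45/61, 9/17]]; det S = -2420280/96802913
solve [mL_A; mL_B] = S·[w00; w01] and [mR_A; mR_B] = S·[w10; w11]:
  w00 = -1/2, w01 = 1, w10 = -1, w11 = 0

-1/2 1 -1 0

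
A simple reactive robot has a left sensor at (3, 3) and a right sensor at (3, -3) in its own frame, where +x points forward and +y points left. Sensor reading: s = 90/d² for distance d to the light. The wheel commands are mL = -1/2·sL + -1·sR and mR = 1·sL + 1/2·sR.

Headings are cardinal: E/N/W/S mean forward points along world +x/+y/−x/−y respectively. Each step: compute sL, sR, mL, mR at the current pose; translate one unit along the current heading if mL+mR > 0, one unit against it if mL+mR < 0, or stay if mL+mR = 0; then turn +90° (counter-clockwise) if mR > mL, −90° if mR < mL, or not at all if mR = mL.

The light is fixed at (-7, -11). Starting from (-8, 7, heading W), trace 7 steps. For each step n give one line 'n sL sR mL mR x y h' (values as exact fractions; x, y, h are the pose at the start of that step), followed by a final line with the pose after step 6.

n=0: pose=(-8,7,W); sL=90/241, sR=90/457; mL=-42255/110137, mR=51975/110137; mL+mR=9720/110137 → advance +1; mR−mL=94230/110137 → turn +1·90°
n=1: pose=(-9,7,S); sL=45/113, sR=9/25; mL=-3159/5650, mR=3267/5650; mL+mR=54/2825 → advance +1; mR−mL=3213/2825 → turn +1·90°
n=2: pose=(-9,6,E); sL=90/401, sR=90/197; mL=-44955/78997, mR=35775/78997; mL+mR=-9180/78997 → advance -1; mR−mL=80730/78997 → turn +1·90°
n=3: pose=(-10,6,N); sL=45/218, sR=9/40; mL=-1431/4360, mR=2781/8720; mL+mR=-81/8720 → advance -1; mR−mL=5643/8720 → turn +1·90°
n=4: pose=(-10,5,W); sL=18/41, sR=90/397; mL=-7263/16277, mR=8991/16277; mL+mR=1728/16277 → advance +1; mR−mL=16254/16277 → turn +1·90°
n=5: pose=(-11,5,S); sL=9/17, sR=45/109; mL=-2511/3706, mR=2727/3706; mL+mR=108/1853 → advance +1; mR−mL=2619/1853 → turn +1·90°
n=6: pose=(-11,4,E); sL=18/65, sR=18/29; mL=-1431/1885, mR=1107/1885; mL+mR=-324/1885 → advance -1; mR−mL=2538/1885 → turn +1·90°

0 90/241 90/457 -42255/110137 51975/110137 -8 7 W
1 45/113 9/25 -3159/5650 3267/5650 -9 7 S
2 90/401 90/197 -44955/78997 35775/78997 -9 6 E
3 45/218 9/40 -1431/4360 2781/8720 -10 6 N
4 18/41 90/397 -7263/16277 8991/16277 -10 5 W
5 9/17 45/109 -2511/3706 2727/3706 -11 5 S
6 18/65 18/29 -1431/1885 1107/1885 -11 4 E
final -12 4 N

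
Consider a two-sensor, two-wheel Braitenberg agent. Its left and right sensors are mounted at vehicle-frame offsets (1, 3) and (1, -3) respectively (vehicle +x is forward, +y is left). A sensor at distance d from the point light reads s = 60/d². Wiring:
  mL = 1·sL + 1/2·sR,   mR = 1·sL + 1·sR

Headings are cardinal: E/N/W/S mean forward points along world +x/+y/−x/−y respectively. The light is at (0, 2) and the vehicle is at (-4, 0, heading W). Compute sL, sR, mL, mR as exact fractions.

left sensor world pos  = (-5, -3); dL² = 50
right sensor world pos = (-5, 3); dR² = 26
sL = 60/50 = 6/5
sR = 60/26 = 30/13
mL = 1·sL + 1/2·sR = 153/65
mR = 1·sL + 1·sR = 228/65

6/5 30/13 153/65 228/65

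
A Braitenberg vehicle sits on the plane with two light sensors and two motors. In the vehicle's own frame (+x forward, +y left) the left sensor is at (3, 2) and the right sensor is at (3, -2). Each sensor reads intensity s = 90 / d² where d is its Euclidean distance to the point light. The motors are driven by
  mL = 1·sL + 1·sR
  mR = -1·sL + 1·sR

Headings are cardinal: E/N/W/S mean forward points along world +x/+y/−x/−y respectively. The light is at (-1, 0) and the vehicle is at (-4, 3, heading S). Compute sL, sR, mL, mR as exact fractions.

90 18/5 468/5 -432/5

left sensor world pos  = (-2, 0); dL² = 1
right sensor world pos = (-6, 0); dR² = 25
sL = 90/1 = 90
sR = 90/25 = 18/5
mL = 1·sL + 1·sR = 468/5
mR = -1·sL + 1·sR = -432/5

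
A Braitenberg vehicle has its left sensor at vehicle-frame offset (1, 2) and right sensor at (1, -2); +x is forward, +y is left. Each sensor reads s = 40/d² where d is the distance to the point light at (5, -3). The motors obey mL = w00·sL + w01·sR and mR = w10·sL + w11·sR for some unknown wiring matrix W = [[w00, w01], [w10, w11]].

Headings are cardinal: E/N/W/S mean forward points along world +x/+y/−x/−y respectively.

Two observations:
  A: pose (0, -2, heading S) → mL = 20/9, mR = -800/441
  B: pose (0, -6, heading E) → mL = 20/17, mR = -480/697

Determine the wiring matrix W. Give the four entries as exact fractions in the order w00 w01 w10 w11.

obs A: pose=(0,-2,S) → sL=40/9, sR=40/49, mL=20/9, mR=-800/441
obs B: pose=(0,-6,E) → sL=40/17, sR=40/41, mL=20/17, mR=-480/697
sensor matrix S = [[40/9, 40/49], [40/17, 40/41]]; det S = 742400/307377
solve [mL_A; mL_B] = S·[w00; w01] and [mR_A; mR_B] = S·[w10; w11]:
  w00 = 1/2, w01 = 0, w10 = -1/2, w11 = 1/2

1/2 0 -1/2 1/2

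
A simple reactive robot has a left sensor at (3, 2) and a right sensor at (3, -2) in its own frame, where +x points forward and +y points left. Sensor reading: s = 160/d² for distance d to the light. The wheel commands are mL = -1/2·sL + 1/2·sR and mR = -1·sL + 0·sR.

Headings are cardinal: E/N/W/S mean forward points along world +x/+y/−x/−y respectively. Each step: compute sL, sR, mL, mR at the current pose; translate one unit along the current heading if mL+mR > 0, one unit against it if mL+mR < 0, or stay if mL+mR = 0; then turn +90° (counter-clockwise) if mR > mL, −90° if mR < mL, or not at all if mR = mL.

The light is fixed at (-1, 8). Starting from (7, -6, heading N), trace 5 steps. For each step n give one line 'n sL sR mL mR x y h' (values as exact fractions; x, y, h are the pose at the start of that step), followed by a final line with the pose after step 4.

n=0: pose=(7,-6,N); sL=160/157, sR=160/221; mL=-5120/34697, mR=-160/157; mL+mR=-40480/34697 → advance -1; mR−mL=-30240/34697 → turn -1·90°
n=1: pose=(7,-7,E); sL=16/29, sR=16/41; mL=-96/1189, mR=-16/29; mL+mR=-752/1189 → advance -1; mR−mL=-560/1189 → turn -1·90°
n=2: pose=(6,-7,S); sL=32/81, sR=160/349; mL=896/28269, mR=-32/81; mL+mR=-3424/9423 → advance -1; mR−mL=-12064/28269 → turn -1·90°
n=3: pose=(6,-6,W); sL=10/17, sR=1; mL=7/34, mR=-10/17; mL+mR=-13/34 → advance -1; mR−mL=-27/34 → turn -1·90°
n=4: pose=(7,-6,N); sL=160/157, sR=160/221; mL=-5120/34697, mR=-160/157; mL+mR=-40480/34697 → advance -1; mR−mL=-30240/34697 → turn -1·90°

0 160/157 160/221 -5120/34697 -160/157 7 -6 N
1 16/29 16/41 -96/1189 -16/29 7 -7 E
2 32/81 160/349 896/28269 -32/81 6 -7 S
3 10/17 1 7/34 -10/17 6 -6 W
4 160/157 160/221 -5120/34697 -160/157 7 -6 N
final 7 -7 E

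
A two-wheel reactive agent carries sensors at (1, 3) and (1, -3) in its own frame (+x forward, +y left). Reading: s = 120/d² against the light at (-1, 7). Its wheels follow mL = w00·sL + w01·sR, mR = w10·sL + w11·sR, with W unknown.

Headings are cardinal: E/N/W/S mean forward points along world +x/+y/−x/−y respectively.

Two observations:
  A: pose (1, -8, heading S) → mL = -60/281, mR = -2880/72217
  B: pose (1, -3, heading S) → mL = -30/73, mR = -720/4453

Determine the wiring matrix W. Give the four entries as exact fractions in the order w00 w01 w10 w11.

obs A: pose=(1,-8,S) → sL=120/281, sR=120/257, mL=-60/281, mR=-2880/72217
obs B: pose=(1,-3,S) → sL=60/73, sR=60/61, mL=-30/73, mR=-720/4453
sensor matrix S = [[120/281, 120/257], [60/73, 60/61]]; det S = 11664000/321582301
solve [mL_A; mL_B] = S·[w00; w01] and [mR_A; mR_B] = S·[w10; w11]:
  w00 = -1/2, w01 = 0, w10 = 1, w11 = -1

-1/2 0 1 -1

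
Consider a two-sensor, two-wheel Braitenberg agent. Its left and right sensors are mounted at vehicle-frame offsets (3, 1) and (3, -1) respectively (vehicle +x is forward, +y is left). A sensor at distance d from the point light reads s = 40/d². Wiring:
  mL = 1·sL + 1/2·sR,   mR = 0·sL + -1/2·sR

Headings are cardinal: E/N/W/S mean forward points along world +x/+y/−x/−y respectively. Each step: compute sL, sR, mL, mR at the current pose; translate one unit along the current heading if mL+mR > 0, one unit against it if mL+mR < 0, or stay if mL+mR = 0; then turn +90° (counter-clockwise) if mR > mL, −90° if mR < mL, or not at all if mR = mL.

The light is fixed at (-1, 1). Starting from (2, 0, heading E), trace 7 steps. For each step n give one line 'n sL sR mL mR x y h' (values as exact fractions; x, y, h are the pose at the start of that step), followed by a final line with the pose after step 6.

0 10/9 1 29/18 -1/2 2 0 E
1 40/41 8/5 364/205 -4/5 3 0 S
2 4 20 14 -10 3 -1 W
3 8 40/17 156/17 -20/17 2 -1 N
4 10/9 1 29/18 -1/2 2 0 E
5 40/41 8/5 364/205 -4/5 3 0 S
6 4 20 14 -10 3 -1 W
final 2 -1 N

n=0: pose=(2,0,E); sL=10/9, sR=1; mL=29/18, mR=-1/2; mL+mR=10/9 → advance +1; mR−mL=-19/9 → turn -1·90°
n=1: pose=(3,0,S); sL=40/41, sR=8/5; mL=364/205, mR=-4/5; mL+mR=40/41 → advance +1; mR−mL=-528/205 → turn -1·90°
n=2: pose=(3,-1,W); sL=4, sR=20; mL=14, mR=-10; mL+mR=4 → advance +1; mR−mL=-24 → turn -1·90°
n=3: pose=(2,-1,N); sL=8, sR=40/17; mL=156/17, mR=-20/17; mL+mR=8 → advance +1; mR−mL=-176/17 → turn -1·90°
n=4: pose=(2,0,E); sL=10/9, sR=1; mL=29/18, mR=-1/2; mL+mR=10/9 → advance +1; mR−mL=-19/9 → turn -1·90°
n=5: pose=(3,0,S); sL=40/41, sR=8/5; mL=364/205, mR=-4/5; mL+mR=40/41 → advance +1; mR−mL=-528/205 → turn -1·90°
n=6: pose=(3,-1,W); sL=4, sR=20; mL=14, mR=-10; mL+mR=4 → advance +1; mR−mL=-24 → turn -1·90°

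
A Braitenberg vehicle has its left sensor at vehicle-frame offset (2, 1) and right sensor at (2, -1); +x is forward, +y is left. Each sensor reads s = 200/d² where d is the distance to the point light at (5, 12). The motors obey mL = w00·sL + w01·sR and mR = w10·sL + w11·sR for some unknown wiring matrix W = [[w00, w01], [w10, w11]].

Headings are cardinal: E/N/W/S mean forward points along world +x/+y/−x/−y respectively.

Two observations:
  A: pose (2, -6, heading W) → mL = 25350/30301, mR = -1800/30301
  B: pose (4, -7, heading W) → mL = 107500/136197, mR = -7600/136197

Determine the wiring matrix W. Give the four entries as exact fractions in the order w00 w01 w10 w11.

obs A: pose=(2,-6,W) → sL=100/193, sR=100/157, mL=25350/30301, mR=-1800/30301
obs B: pose=(4,-7,W) → sL=200/409, sR=200/333, mL=107500/136197, mR=-7600/136197
sensor matrix S = [[100/193, 100/157], [200/409, 200/333]]; det S = -1120000/4126905297
solve [mL_A; mL_B] = S·[w00; w01] and [mR_A; mR_B] = S·[w10; w11]:
  w00 = 1, w01 = 1/2, w10 = 1/2, w11 = -1/2

1 1/2 1/2 -1/2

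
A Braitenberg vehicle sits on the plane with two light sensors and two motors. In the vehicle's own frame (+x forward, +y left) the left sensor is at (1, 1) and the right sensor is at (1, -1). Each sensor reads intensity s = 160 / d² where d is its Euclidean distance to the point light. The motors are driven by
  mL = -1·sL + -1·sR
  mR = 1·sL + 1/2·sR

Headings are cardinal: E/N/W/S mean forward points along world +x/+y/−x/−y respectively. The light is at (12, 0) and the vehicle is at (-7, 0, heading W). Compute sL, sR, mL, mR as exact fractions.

left sensor world pos  = (-8, -1); dL² = 401
right sensor world pos = (-8, 1); dR² = 401
sL = 160/401 = 160/401
sR = 160/401 = 160/401
mL = -1·sL + -1·sR = -320/401
mR = 1·sL + 1/2·sR = 240/401

160/401 160/401 -320/401 240/401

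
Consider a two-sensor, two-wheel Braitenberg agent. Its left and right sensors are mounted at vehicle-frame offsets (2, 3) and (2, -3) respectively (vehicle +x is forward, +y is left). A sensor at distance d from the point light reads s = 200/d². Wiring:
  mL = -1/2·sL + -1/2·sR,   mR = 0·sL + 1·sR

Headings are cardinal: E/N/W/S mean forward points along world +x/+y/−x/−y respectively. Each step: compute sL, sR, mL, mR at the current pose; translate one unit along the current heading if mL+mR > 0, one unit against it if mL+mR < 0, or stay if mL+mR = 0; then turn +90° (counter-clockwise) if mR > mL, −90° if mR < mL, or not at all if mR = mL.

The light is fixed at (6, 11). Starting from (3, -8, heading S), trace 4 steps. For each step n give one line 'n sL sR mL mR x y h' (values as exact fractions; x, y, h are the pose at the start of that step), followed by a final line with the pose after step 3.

n=0: pose=(3,-8,S); sL=200/441, sR=200/477; mL=-3400/7791, mR=200/477; mL+mR=-400/23373 → advance -1; mR−mL=20000/23373 → turn +1·90°
n=1: pose=(3,-7,E); sL=100/113, sR=100/221; mL=-16700/24973, mR=100/221; mL+mR=-5400/24973 → advance -1; mR−mL=28000/24973 → turn +1·90°
n=2: pose=(2,-7,N); sL=40/61, sR=200/257; mL=-11240/15677, mR=200/257; mL+mR=960/15677 → advance +1; mR−mL=23440/15677 → turn +1·90°
n=3: pose=(2,-6,W); sL=50/109, sR=25/29; mL=-4175/6322, mR=25/29; mL+mR=1275/6322 → advance +1; mR−mL=9625/6322 → turn +1·90°

0 200/441 200/477 -3400/7791 200/477 3 -8 S
1 100/113 100/221 -16700/24973 100/221 3 -7 E
2 40/61 200/257 -11240/15677 200/257 2 -7 N
3 50/109 25/29 -4175/6322 25/29 2 -6 W
final 1 -6 S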